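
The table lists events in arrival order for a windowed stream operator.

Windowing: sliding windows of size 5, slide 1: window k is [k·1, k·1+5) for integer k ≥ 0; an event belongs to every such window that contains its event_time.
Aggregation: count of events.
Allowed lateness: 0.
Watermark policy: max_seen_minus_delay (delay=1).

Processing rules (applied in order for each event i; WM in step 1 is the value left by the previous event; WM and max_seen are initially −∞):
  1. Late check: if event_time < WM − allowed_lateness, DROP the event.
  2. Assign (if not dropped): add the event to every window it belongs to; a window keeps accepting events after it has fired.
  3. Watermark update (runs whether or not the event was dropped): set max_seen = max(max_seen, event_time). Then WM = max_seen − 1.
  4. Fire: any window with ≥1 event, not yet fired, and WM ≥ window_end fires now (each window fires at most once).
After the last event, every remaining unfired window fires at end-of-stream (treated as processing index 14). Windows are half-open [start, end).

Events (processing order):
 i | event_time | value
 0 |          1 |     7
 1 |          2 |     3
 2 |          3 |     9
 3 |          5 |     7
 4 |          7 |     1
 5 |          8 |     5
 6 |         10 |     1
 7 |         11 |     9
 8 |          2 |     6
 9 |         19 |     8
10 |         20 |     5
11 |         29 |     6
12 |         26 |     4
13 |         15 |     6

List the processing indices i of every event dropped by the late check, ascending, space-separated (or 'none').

i=0 t=1 v=7: → [1,6),[0,5); WM=0
i=1 t=2 v=3: → [2,7),[1,6),[0,5); WM=1
i=2 t=3 v=9: → [3,8),[2,7),[1,6),[0,5); WM=2
i=3 t=5 v=7: → [5,10),[4,9),[3,8),[2,7),[1,6); WM=4
i=4 t=7 v=1: → [7,12),[6,11),[5,10),[4,9),[3,8); WM=6; [0,5) fires=3 [1,6) fires=4
i=5 t=8 v=5: → [8,13),[7,12),[6,11),[5,10),[4,9); WM=7; [2,7) fires=3
i=6 t=10 v=1: → [10,15),[9,14),[8,13),[7,12),[6,11); WM=9; [3,8) fires=3 [4,9) fires=3
i=7 t=11 v=9: → [11,16),[10,15),[9,14),[8,13),[7,12); WM=10; [5,10) fires=3
i=8 t=2 v=6: DROP (t<10-0); WM=10
i=9 t=19 v=8: → [19,24),[18,23),[17,22),[16,21),[15,20); WM=18; [6,11) fires=3 [7,12) fires=4 [8,13) fires=3 [9,14) fires=2 [10,15) fires=2 [11,16) fires=1
i=10 t=20 v=5: → [20,25),[19,24),[18,23),[17,22),[16,21); WM=19
i=11 t=29 v=6: → [29,34),[28,33),[27,32),[26,31),[25,30); WM=28; [15,20) fires=1 [16,21) fires=2 [17,22) fires=2 [18,23) fires=2 [19,24) fires=2 [20,25) fires=1
i=12 t=26 v=4: DROP (t<28-0); WM=28
i=13 t=15 v=6: DROP (t<28-0); WM=28

8 12 13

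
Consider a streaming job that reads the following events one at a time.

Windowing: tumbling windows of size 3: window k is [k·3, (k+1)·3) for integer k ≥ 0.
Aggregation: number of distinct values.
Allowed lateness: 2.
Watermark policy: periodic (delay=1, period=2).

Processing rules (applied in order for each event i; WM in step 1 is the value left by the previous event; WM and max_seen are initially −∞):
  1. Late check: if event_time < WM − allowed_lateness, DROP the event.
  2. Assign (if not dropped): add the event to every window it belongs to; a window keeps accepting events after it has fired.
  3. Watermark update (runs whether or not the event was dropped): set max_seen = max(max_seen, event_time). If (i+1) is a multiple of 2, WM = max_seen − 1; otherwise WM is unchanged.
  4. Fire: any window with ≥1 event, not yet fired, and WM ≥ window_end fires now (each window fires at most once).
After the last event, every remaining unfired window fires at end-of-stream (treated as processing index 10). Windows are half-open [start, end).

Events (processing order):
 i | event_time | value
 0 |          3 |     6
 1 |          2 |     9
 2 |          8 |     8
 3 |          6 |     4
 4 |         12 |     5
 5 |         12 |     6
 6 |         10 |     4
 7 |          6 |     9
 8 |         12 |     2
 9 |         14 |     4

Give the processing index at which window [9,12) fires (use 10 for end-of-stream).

i=0 t=3 v=6: → [3,6); WM=−∞
i=1 t=2 v=9: → [0,3); WM=2
i=2 t=8 v=8: → [6,9); WM=2
i=3 t=6 v=4: → [6,9); WM=7; [0,3) fires=1 [3,6) fires=1
i=4 t=12 v=5: → [12,15); WM=7
i=5 t=12 v=6: → [12,15); WM=11; [6,9) fires=2
i=6 t=10 v=4: → [9,12); WM=11
i=7 t=6 v=9: DROP (t<11-2); WM=11
i=8 t=12 v=2: → [12,15); WM=11
i=9 t=14 v=4: → [12,15); WM=13; [9,12) fires=1

9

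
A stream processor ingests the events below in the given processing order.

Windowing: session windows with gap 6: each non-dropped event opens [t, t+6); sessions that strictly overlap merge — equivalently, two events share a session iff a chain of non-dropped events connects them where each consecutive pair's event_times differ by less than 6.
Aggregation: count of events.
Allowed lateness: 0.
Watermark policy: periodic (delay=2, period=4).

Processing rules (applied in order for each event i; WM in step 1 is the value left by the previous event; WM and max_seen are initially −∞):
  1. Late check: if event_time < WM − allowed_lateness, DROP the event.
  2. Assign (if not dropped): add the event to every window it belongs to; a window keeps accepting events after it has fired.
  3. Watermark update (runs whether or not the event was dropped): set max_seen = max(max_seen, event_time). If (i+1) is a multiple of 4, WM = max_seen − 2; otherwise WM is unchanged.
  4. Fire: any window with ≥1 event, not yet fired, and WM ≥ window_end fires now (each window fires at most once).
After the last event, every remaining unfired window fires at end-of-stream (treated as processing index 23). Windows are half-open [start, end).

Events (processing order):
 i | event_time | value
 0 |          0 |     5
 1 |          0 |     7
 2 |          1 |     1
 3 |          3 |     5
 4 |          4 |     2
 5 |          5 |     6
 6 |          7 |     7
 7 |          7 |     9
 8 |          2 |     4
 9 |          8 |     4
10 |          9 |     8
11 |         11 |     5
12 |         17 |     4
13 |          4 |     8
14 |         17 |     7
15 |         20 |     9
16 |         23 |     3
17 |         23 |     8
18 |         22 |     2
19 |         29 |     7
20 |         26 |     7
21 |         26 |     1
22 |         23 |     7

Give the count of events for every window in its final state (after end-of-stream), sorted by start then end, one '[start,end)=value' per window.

i=0 t=0 v=5: → [0,6); WM=−∞
i=1 t=0 v=7: → [0,6); WM=−∞
i=2 t=1 v=1: → [0,7); WM=−∞
i=3 t=3 v=5: → [0,9); WM=1
i=4 t=4 v=2: → [0,10); WM=1
i=5 t=5 v=6: → [0,11); WM=1
i=6 t=7 v=7: → [0,13); WM=1
i=7 t=7 v=9: → [0,13); WM=5
i=8 t=2 v=4: DROP (t<5-0); WM=5
i=9 t=8 v=4: → [0,14); WM=5
i=10 t=9 v=8: → [0,15); WM=5
i=11 t=11 v=5: → [0,17); WM=9
i=12 t=17 v=4: → [17,23); WM=9
i=13 t=4 v=8: DROP (t<9-0); WM=9
i=14 t=17 v=7: → [17,23); WM=9
i=15 t=20 v=9: → [17,26); WM=18
i=16 t=23 v=3: → [17,29); WM=18
i=17 t=23 v=8: → [17,29); WM=18
i=18 t=22 v=2: → [17,29); WM=18
i=19 t=29 v=7: → [29,35); WM=27
i=20 t=26 v=7: DROP (t<27-0); WM=27
i=21 t=26 v=1: DROP (t<27-0); WM=27
i=22 t=23 v=7: DROP (t<27-0); WM=27

[0,17)=11 [17,29)=6 [29,35)=1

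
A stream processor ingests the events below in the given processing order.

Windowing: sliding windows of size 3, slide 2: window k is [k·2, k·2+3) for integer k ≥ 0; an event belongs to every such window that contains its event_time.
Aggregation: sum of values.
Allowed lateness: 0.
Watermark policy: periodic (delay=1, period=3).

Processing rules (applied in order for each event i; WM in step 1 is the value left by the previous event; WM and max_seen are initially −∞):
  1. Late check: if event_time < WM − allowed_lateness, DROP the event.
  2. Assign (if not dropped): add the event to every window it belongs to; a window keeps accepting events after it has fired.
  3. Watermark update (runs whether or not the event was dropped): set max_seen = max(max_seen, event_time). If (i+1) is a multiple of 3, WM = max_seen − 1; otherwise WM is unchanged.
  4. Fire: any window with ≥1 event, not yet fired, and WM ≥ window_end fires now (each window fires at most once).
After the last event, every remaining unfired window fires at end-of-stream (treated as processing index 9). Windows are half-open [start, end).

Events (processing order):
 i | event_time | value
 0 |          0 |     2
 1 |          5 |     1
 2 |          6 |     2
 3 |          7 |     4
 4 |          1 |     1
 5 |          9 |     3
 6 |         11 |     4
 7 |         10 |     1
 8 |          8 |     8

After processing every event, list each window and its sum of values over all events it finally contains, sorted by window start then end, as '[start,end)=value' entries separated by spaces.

i=0 t=0 v=2: → [0,3); WM=−∞
i=1 t=5 v=1: → [4,7); WM=−∞
i=2 t=6 v=2: → [6,9),[4,7); WM=5; [0,3) fires=2
i=3 t=7 v=4: → [6,9); WM=5
i=4 t=1 v=1: DROP (t<5-0); WM=5
i=5 t=9 v=3: → [8,11); WM=8; [4,7) fires=3
i=6 t=11 v=4: → [10,13); WM=8
i=7 t=10 v=1: → [10,13),[8,11); WM=8
i=8 t=8 v=8: → [8,11),[6,9); WM=10; [6,9) fires=14

[0,3)=2 [4,7)=3 [6,9)=14 [8,11)=12 [10,13)=5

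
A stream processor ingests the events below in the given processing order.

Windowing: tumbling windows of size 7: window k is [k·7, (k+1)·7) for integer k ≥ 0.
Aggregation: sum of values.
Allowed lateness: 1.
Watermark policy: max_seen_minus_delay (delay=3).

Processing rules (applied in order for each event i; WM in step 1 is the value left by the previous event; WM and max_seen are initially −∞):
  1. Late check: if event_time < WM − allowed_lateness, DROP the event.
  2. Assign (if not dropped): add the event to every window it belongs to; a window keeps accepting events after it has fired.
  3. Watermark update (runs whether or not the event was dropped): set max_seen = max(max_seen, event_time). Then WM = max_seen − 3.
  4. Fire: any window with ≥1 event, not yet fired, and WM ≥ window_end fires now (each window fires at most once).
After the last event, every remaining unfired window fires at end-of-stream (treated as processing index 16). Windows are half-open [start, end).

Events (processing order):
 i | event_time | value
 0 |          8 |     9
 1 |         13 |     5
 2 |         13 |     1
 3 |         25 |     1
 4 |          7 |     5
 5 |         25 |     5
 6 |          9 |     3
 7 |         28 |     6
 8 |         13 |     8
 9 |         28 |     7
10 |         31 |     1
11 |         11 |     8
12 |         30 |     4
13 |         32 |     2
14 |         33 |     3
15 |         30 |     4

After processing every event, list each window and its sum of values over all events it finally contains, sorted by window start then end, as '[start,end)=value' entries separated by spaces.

i=0 t=8 v=9: → [7,14); WM=5
i=1 t=13 v=5: → [7,14); WM=10
i=2 t=13 v=1: → [7,14); WM=10
i=3 t=25 v=1: → [21,28); WM=22; [7,14) fires=15
i=4 t=7 v=5: DROP (t<22-1); WM=22
i=5 t=25 v=5: → [21,28); WM=22
i=6 t=9 v=3: DROP (t<22-1); WM=22
i=7 t=28 v=6: → [28,35); WM=25
i=8 t=13 v=8: DROP (t<25-1); WM=25
i=9 t=28 v=7: → [28,35); WM=25
i=10 t=31 v=1: → [28,35); WM=28; [21,28) fires=6
i=11 t=11 v=8: DROP (t<28-1); WM=28
i=12 t=30 v=4: → [28,35); WM=28
i=13 t=32 v=2: → [28,35); WM=29
i=14 t=33 v=3: → [28,35); WM=30
i=15 t=30 v=4: → [28,35); WM=30

[7,14)=15 [21,28)=6 [28,35)=27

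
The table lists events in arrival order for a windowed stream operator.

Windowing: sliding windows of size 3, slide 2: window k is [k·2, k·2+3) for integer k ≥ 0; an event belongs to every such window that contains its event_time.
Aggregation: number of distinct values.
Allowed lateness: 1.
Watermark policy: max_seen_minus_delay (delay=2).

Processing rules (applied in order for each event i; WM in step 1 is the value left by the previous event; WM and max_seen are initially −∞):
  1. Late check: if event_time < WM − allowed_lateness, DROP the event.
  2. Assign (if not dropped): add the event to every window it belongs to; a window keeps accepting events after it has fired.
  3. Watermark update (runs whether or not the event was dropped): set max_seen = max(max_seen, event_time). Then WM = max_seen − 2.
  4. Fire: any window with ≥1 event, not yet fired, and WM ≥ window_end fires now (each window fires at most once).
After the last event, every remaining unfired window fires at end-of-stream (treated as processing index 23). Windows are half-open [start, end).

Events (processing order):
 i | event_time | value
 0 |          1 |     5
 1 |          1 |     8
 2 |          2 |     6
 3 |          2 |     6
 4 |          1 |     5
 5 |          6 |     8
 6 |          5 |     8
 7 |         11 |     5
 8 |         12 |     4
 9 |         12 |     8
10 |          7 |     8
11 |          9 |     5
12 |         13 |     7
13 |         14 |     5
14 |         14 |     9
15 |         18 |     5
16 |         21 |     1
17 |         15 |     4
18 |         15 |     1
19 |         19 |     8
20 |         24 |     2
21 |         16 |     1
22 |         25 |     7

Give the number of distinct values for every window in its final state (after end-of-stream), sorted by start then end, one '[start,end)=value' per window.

i=0 t=1 v=5: → [0,3); WM=-1
i=1 t=1 v=8: → [0,3); WM=-1
i=2 t=2 v=6: → [2,5),[0,3); WM=0
i=3 t=2 v=6: → [2,5),[0,3); WM=0
i=4 t=1 v=5: → [0,3); WM=0
i=5 t=6 v=8: → [6,9),[4,7); WM=4; [0,3) fires=3
i=6 t=5 v=8: → [4,7); WM=4
i=7 t=11 v=5: → [10,13); WM=9; [2,5) fires=1 [4,7) fires=1 [6,9) fires=1
i=8 t=12 v=4: → [12,15),[10,13); WM=10
i=9 t=12 v=8: → [12,15),[10,13); WM=10
i=10 t=7 v=8: DROP (t<10-1); WM=10
i=11 t=9 v=5: → [8,11); WM=10
i=12 t=13 v=7: → [12,15); WM=11; [8,11) fires=1
i=13 t=14 v=5: → [14,17),[12,15); WM=12
i=14 t=14 v=9: → [14,17),[12,15); WM=12
i=15 t=18 v=5: → [18,21),[16,19); WM=16; [10,13) fires=3 [12,15) fires=5
i=16 t=21 v=1: → [20,23); WM=19; [14,17) fires=2 [16,19) fires=1
i=17 t=15 v=4: DROP (t<19-1); WM=19
i=18 t=15 v=1: DROP (t<19-1); WM=19
i=19 t=19 v=8: → [18,21); WM=19
i=20 t=24 v=2: → [24,27),[22,25); WM=22; [18,21) fires=2
i=21 t=16 v=1: DROP (t<22-1); WM=22
i=22 t=25 v=7: → [24,27); WM=23; [20,23) fires=1

[0,3)=3 [2,5)=1 [4,7)=1 [6,9)=1 [8,11)=1 [10,13)=3 [12,15)=5 [14,17)=2 [16,19)=1 [18,21)=2 [20,23)=1 [22,25)=1 [24,27)=2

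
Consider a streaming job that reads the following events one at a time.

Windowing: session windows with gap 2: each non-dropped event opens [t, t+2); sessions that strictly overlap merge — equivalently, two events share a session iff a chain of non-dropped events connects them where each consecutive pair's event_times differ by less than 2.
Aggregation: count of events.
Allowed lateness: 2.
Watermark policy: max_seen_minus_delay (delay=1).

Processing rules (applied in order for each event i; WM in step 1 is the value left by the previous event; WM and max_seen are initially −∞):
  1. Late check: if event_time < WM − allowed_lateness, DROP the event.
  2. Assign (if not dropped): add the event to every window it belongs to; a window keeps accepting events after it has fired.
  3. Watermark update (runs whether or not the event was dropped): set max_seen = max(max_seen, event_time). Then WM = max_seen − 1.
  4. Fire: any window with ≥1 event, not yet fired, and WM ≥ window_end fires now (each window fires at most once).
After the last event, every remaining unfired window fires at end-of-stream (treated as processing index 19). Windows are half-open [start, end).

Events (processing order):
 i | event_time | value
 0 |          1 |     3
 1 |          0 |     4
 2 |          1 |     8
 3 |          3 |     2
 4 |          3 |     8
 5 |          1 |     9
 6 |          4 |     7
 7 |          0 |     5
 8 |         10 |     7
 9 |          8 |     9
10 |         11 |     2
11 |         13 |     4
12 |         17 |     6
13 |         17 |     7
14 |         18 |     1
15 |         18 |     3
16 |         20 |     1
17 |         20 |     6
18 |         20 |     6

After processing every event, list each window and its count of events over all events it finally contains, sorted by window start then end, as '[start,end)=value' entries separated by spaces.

[0,3)=4 [3,6)=3 [8,10)=1 [10,13)=2 [13,15)=1 [17,20)=4 [20,22)=3

i=0 t=1 v=3: → [1,3); WM=0
i=1 t=0 v=4: → [0,3); WM=0
i=2 t=1 v=8: → [0,3); WM=0
i=3 t=3 v=2: → [3,5); WM=2
i=4 t=3 v=8: → [3,5); WM=2
i=5 t=1 v=9: → [0,3); WM=2
i=6 t=4 v=7: → [3,6); WM=3
i=7 t=0 v=5: DROP (t<3-2); WM=3
i=8 t=10 v=7: → [10,12); WM=9
i=9 t=8 v=9: → [8,10); WM=9
i=10 t=11 v=2: → [10,13); WM=10
i=11 t=13 v=4: → [13,15); WM=12
i=12 t=17 v=6: → [17,19); WM=16
i=13 t=17 v=7: → [17,19); WM=16
i=14 t=18 v=1: → [17,20); WM=17
i=15 t=18 v=3: → [17,20); WM=17
i=16 t=20 v=1: → [20,22); WM=19
i=17 t=20 v=6: → [20,22); WM=19
i=18 t=20 v=6: → [20,22); WM=19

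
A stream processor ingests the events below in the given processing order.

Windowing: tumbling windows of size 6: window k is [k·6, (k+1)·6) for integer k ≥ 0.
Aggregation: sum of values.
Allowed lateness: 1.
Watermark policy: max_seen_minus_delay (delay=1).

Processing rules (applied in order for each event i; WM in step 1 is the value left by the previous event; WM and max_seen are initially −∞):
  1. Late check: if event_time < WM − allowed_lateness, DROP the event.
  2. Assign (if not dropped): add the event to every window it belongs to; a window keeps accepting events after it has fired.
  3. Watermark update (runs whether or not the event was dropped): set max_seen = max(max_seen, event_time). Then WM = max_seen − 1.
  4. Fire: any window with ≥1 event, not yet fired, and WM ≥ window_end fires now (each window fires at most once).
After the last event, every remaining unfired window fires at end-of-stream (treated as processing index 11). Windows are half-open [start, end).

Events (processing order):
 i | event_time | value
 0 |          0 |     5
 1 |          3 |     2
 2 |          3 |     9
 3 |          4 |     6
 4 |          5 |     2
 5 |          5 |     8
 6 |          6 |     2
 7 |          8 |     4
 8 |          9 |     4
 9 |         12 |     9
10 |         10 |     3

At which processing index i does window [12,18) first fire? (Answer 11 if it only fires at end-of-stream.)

11

i=0 t=0 v=5: → [0,6); WM=-1
i=1 t=3 v=2: → [0,6); WM=2
i=2 t=3 v=9: → [0,6); WM=2
i=3 t=4 v=6: → [0,6); WM=3
i=4 t=5 v=2: → [0,6); WM=4
i=5 t=5 v=8: → [0,6); WM=4
i=6 t=6 v=2: → [6,12); WM=5
i=7 t=8 v=4: → [6,12); WM=7; [0,6) fires=32
i=8 t=9 v=4: → [6,12); WM=8
i=9 t=12 v=9: → [12,18); WM=11
i=10 t=10 v=3: → [6,12); WM=11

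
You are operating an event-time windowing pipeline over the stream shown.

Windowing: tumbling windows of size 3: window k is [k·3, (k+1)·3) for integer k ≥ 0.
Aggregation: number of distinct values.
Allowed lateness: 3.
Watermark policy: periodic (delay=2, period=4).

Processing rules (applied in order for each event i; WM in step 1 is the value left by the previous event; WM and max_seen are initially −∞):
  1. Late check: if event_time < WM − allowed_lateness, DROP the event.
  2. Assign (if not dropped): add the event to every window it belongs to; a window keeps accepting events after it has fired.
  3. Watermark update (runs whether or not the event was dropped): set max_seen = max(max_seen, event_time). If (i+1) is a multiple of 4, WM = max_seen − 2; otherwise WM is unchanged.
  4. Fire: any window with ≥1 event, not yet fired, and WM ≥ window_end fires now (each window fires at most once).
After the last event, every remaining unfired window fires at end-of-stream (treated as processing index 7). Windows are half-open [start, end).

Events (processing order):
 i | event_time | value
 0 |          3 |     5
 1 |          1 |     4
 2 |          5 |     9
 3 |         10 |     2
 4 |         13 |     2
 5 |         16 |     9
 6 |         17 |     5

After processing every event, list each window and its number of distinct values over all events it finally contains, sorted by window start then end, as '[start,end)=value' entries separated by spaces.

[0,3)=1 [3,6)=2 [9,12)=1 [12,15)=1 [15,18)=2

i=0 t=3 v=5: → [3,6); WM=−∞
i=1 t=1 v=4: → [0,3); WM=−∞
i=2 t=5 v=9: → [3,6); WM=−∞
i=3 t=10 v=2: → [9,12); WM=8; [0,3) fires=1 [3,6) fires=2
i=4 t=13 v=2: → [12,15); WM=8
i=5 t=16 v=9: → [15,18); WM=8
i=6 t=17 v=5: → [15,18); WM=8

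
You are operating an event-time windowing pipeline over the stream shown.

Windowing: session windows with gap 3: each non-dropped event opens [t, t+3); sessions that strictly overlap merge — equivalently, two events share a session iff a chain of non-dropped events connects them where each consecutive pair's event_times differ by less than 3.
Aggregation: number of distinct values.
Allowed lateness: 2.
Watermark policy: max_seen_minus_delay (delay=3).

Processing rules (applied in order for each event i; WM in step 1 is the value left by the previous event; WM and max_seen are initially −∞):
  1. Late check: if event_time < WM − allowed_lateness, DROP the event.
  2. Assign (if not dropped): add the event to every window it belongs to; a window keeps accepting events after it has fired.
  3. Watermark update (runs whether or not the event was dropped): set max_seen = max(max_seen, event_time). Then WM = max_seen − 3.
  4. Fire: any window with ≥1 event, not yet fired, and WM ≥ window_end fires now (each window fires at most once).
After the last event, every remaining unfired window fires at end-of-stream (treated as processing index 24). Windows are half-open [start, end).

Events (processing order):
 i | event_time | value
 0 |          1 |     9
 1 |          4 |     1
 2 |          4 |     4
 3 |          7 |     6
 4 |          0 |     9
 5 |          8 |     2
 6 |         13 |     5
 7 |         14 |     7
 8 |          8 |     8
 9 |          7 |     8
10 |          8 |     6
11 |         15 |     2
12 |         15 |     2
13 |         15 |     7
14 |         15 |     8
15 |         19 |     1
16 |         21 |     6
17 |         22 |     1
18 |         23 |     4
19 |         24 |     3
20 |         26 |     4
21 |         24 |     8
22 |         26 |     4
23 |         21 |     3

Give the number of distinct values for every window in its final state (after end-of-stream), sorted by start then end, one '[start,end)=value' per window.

[1,4)=1 [4,7)=2 [7,11)=2 [13,18)=4 [19,29)=5

i=0 t=1 v=9: → [1,4); WM=-2
i=1 t=4 v=1: → [4,7); WM=1
i=2 t=4 v=4: → [4,7); WM=1
i=3 t=7 v=6: → [7,10); WM=4
i=4 t=0 v=9: DROP (t<4-2); WM=4
i=5 t=8 v=2: → [7,11); WM=5
i=6 t=13 v=5: → [13,16); WM=10
i=7 t=14 v=7: → [13,17); WM=11
i=8 t=8 v=8: DROP (t<11-2); WM=11
i=9 t=7 v=8: DROP (t<11-2); WM=11
i=10 t=8 v=6: DROP (t<11-2); WM=11
i=11 t=15 v=2: → [13,18); WM=12
i=12 t=15 v=2: → [13,18); WM=12
i=13 t=15 v=7: → [13,18); WM=12
i=14 t=15 v=8: → [13,18); WM=12
i=15 t=19 v=1: → [19,22); WM=16
i=16 t=21 v=6: → [19,24); WM=18
i=17 t=22 v=1: → [19,25); WM=19
i=18 t=23 v=4: → [19,26); WM=20
i=19 t=24 v=3: → [19,27); WM=21
i=20 t=26 v=4: → [19,29); WM=23
i=21 t=24 v=8: → [19,29); WM=23
i=22 t=26 v=4: → [19,29); WM=23
i=23 t=21 v=3: → [19,29); WM=23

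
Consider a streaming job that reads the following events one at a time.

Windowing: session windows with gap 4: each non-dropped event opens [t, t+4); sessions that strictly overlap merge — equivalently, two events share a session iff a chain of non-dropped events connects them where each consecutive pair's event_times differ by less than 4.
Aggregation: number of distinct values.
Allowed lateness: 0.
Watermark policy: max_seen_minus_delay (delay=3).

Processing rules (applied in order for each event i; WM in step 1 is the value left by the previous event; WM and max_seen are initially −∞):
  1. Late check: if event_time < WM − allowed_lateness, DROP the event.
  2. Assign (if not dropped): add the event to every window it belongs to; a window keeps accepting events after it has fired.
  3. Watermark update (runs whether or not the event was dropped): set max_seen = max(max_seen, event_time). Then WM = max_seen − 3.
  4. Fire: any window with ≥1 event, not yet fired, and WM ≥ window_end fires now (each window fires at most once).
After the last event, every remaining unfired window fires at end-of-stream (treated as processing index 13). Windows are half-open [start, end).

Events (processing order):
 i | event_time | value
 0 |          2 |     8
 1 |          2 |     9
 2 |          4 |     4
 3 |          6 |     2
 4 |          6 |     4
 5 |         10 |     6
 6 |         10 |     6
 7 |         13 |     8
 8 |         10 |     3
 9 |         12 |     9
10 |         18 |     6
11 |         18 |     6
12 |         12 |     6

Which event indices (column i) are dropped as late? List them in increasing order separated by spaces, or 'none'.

12

i=0 t=2 v=8: → [2,6); WM=-1
i=1 t=2 v=9: → [2,6); WM=-1
i=2 t=4 v=4: → [2,8); WM=1
i=3 t=6 v=2: → [2,10); WM=3
i=4 t=6 v=4: → [2,10); WM=3
i=5 t=10 v=6: → [10,14); WM=7
i=6 t=10 v=6: → [10,14); WM=7
i=7 t=13 v=8: → [10,17); WM=10
i=8 t=10 v=3: → [10,17); WM=10
i=9 t=12 v=9: → [10,17); WM=10
i=10 t=18 v=6: → [18,22); WM=15
i=11 t=18 v=6: → [18,22); WM=15
i=12 t=12 v=6: DROP (t<15-0); WM=15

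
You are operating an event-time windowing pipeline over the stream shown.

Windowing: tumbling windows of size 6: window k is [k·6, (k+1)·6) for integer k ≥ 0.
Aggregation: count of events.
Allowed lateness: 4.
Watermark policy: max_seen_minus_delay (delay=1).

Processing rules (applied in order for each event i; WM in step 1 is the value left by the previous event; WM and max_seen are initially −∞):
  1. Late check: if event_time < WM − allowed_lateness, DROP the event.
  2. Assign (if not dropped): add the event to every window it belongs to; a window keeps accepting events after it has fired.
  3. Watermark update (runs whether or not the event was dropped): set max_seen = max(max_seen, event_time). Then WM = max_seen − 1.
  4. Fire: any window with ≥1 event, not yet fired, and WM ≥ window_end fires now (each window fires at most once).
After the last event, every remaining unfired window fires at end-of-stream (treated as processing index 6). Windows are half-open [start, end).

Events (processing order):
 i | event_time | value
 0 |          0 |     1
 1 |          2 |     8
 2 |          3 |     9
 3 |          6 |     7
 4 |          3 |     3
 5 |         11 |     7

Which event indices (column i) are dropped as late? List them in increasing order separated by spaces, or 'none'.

none

i=0 t=0 v=1: → [0,6); WM=-1
i=1 t=2 v=8: → [0,6); WM=1
i=2 t=3 v=9: → [0,6); WM=2
i=3 t=6 v=7: → [6,12); WM=5
i=4 t=3 v=3: → [0,6); WM=5
i=5 t=11 v=7: → [6,12); WM=10; [0,6) fires=4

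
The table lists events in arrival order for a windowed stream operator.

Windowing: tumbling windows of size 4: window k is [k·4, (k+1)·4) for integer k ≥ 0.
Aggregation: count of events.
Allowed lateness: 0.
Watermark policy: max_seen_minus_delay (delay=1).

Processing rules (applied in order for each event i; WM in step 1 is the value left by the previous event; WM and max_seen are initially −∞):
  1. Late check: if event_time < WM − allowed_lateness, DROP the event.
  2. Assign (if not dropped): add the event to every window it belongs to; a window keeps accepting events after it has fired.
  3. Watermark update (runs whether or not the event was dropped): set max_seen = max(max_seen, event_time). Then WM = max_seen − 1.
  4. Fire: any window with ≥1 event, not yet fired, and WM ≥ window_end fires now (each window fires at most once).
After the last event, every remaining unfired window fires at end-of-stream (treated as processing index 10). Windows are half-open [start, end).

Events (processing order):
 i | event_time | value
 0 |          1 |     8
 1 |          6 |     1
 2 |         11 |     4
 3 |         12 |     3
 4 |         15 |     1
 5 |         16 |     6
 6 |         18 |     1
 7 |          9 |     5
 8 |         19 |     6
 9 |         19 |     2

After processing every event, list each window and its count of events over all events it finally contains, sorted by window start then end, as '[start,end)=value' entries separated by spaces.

i=0 t=1 v=8: → [0,4); WM=0
i=1 t=6 v=1: → [4,8); WM=5; [0,4) fires=1
i=2 t=11 v=4: → [8,12); WM=10; [4,8) fires=1
i=3 t=12 v=3: → [12,16); WM=11
i=4 t=15 v=1: → [12,16); WM=14; [8,12) fires=1
i=5 t=16 v=6: → [16,20); WM=15
i=6 t=18 v=1: → [16,20); WM=17; [12,16) fires=2
i=7 t=9 v=5: DROP (t<17-0); WM=17
i=8 t=19 v=6: → [16,20); WM=18
i=9 t=19 v=2: → [16,20); WM=18

[0,4)=1 [4,8)=1 [8,12)=1 [12,16)=2 [16,20)=4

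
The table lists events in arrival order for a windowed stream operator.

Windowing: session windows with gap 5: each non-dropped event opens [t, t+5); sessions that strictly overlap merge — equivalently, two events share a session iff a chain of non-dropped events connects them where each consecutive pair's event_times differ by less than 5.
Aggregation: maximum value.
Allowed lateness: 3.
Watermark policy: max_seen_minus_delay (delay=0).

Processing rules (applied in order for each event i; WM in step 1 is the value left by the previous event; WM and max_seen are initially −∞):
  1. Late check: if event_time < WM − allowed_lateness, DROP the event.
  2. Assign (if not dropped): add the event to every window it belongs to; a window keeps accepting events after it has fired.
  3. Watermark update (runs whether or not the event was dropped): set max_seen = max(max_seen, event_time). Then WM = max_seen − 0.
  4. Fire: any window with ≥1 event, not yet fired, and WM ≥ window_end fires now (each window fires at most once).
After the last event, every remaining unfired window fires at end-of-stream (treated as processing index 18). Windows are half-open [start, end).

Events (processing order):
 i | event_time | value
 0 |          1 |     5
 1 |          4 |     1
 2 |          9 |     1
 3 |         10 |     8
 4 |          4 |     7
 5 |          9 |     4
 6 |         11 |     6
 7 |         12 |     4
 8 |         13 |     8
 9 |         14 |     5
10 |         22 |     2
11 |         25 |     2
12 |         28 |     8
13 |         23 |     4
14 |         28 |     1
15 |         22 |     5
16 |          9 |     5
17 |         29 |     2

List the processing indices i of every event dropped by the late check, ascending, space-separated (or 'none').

i=0 t=1 v=5: → [1,6); WM=1
i=1 t=4 v=1: → [1,9); WM=4
i=2 t=9 v=1: → [9,14); WM=9
i=3 t=10 v=8: → [9,15); WM=10
i=4 t=4 v=7: DROP (t<10-3); WM=10
i=5 t=9 v=4: → [9,15); WM=10
i=6 t=11 v=6: → [9,16); WM=11
i=7 t=12 v=4: → [9,17); WM=12
i=8 t=13 v=8: → [9,18); WM=13
i=9 t=14 v=5: → [9,19); WM=14
i=10 t=22 v=2: → [22,27); WM=22
i=11 t=25 v=2: → [22,30); WM=25
i=12 t=28 v=8: → [22,33); WM=28
i=13 t=23 v=4: DROP (t<28-3); WM=28
i=14 t=28 v=1: → [22,33); WM=28
i=15 t=22 v=5: DROP (t<28-3); WM=28
i=16 t=9 v=5: DROP (t<28-3); WM=28
i=17 t=29 v=2: → [22,34); WM=29

4 13 15 16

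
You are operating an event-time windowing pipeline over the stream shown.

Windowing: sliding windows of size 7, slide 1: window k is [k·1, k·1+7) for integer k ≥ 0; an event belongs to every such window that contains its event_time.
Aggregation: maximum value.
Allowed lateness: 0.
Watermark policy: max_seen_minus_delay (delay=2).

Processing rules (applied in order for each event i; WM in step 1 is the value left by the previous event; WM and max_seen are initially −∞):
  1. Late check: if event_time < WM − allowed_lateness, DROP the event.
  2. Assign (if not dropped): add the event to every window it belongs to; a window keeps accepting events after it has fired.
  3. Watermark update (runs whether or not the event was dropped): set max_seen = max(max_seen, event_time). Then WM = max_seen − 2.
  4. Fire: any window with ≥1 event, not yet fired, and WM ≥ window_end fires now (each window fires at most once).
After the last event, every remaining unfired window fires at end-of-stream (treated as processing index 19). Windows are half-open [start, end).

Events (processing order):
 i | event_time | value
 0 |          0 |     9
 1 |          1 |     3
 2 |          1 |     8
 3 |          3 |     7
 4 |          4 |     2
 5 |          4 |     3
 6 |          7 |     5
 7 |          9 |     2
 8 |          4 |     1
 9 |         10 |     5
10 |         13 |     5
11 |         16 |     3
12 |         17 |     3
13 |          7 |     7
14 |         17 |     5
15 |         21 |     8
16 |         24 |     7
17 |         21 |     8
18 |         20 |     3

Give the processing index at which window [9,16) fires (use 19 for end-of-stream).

15

i=0 t=0 v=9: → [0,7); WM=-2
i=1 t=1 v=3: → [1,8),[0,7); WM=-1
i=2 t=1 v=8: → [1,8),[0,7); WM=-1
i=3 t=3 v=7: → [3,10),[2,9),[1,8),[0,7); WM=1
i=4 t=4 v=2: → [4,11),[3,10),[2,9),[1,8),[0,7); WM=2
i=5 t=4 v=3: → [4,11),[3,10),[2,9),[1,8),[0,7); WM=2
i=6 t=7 v=5: → [7,14),[6,13),[5,12),[4,11),[3,10),[2,9),[1,8); WM=5
i=7 t=9 v=2: → [9,16),[8,15),[7,14),[6,13),[5,12),[4,11),[3,10); WM=7; [0,7) fires=9
i=8 t=4 v=1: DROP (t<7-0); WM=7
i=9 t=10 v=5: → [10,17),[9,16),[8,15),[7,14),[6,13),[5,12),[4,11); WM=8; [1,8) fires=8
i=10 t=13 v=5: → [13,20),[12,19),[11,18),[10,17),[9,16),[8,15),[7,14); WM=11; [2,9) fires=7 [3,10) fires=7 [4,11) fires=5
i=11 t=16 v=3: → [16,23),[15,22),[14,21),[13,20),[12,19),[11,18),[10,17); WM=14; [5,12) fires=5 [6,13) fires=5 [7,14) fires=5
i=12 t=17 v=3: → [17,24),[16,23),[15,22),[14,21),[13,20),[12,19),[11,18); WM=15; [8,15) fires=5
i=13 t=7 v=7: DROP (t<15-0); WM=15
i=14 t=17 v=5: → [17,24),[16,23),[15,22),[14,21),[13,20),[12,19),[11,18); WM=15
i=15 t=21 v=8: → [21,28),[20,27),[19,26),[18,25),[17,24),[16,23),[15,22); WM=19; [9,16) fires=5 [10,17) fires=5 [11,18) fires=5 [12,19) fires=5
i=16 t=24 v=7: → [24,31),[23,30),[22,29),[21,28),[20,27),[19,26),[18,25); WM=22; [13,20) fires=5 [14,21) fires=5 [15,22) fires=8
i=17 t=21 v=8: DROP (t<22-0); WM=22
i=18 t=20 v=3: DROP (t<22-0); WM=22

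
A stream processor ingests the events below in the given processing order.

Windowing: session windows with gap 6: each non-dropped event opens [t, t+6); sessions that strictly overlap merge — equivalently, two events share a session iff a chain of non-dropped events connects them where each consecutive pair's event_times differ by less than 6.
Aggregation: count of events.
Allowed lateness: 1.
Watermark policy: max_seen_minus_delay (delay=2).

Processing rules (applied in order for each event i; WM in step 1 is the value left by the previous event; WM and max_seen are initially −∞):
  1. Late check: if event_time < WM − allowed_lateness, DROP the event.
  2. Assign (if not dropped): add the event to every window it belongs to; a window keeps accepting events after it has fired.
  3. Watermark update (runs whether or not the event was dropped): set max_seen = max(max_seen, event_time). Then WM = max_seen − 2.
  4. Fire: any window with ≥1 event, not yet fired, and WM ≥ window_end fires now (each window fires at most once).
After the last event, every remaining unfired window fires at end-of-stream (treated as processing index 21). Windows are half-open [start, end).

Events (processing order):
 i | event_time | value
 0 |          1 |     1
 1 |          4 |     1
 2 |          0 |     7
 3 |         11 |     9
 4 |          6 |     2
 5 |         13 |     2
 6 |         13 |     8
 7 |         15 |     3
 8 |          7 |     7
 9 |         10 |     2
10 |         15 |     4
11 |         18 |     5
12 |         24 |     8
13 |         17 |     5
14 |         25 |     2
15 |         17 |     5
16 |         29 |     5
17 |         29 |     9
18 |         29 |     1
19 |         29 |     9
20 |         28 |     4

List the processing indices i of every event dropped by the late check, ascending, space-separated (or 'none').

i=0 t=1 v=1: → [1,7); WM=-1
i=1 t=4 v=1: → [1,10); WM=2
i=2 t=0 v=7: DROP (t<2-1); WM=2
i=3 t=11 v=9: → [11,17); WM=9
i=4 t=6 v=2: DROP (t<9-1); WM=9
i=5 t=13 v=2: → [11,19); WM=11
i=6 t=13 v=8: → [11,19); WM=11
i=7 t=15 v=3: → [11,21); WM=13
i=8 t=7 v=7: DROP (t<13-1); WM=13
i=9 t=10 v=2: DROP (t<13-1); WM=13
i=10 t=15 v=4: → [11,21); WM=13
i=11 t=18 v=5: → [11,24); WM=16
i=12 t=24 v=8: → [24,30); WM=22
i=13 t=17 v=5: DROP (t<22-1); WM=22
i=14 t=25 v=2: → [24,31); WM=23
i=15 t=17 v=5: DROP (t<23-1); WM=23
i=16 t=29 v=5: → [24,35); WM=27
i=17 t=29 v=9: → [24,35); WM=27
i=18 t=29 v=1: → [24,35); WM=27
i=19 t=29 v=9: → [24,35); WM=27
i=20 t=28 v=4: → [24,35); WM=27

2 4 8 9 13 15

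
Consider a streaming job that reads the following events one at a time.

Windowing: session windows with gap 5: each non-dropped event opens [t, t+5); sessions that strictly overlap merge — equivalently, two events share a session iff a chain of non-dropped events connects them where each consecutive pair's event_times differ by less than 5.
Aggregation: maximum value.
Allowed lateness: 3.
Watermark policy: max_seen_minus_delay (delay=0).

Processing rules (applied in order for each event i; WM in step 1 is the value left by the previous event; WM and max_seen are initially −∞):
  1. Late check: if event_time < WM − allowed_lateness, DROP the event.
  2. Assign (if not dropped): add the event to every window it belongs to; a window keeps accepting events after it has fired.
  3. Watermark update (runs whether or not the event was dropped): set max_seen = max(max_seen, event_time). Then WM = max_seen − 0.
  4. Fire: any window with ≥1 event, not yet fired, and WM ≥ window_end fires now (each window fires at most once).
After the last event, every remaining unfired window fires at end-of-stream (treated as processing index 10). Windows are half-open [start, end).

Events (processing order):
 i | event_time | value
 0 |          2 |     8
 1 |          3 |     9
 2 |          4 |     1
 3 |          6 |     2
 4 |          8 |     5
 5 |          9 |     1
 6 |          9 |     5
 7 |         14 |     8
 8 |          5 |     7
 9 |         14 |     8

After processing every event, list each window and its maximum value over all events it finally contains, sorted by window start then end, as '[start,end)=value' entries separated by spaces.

i=0 t=2 v=8: → [2,7); WM=2
i=1 t=3 v=9: → [2,8); WM=3
i=2 t=4 v=1: → [2,9); WM=4
i=3 t=6 v=2: → [2,11); WM=6
i=4 t=8 v=5: → [2,13); WM=8
i=5 t=9 v=1: → [2,14); WM=9
i=6 t=9 v=5: → [2,14); WM=9
i=7 t=14 v=8: → [14,19); WM=14
i=8 t=5 v=7: DROP (t<14-3); WM=14
i=9 t=14 v=8: → [14,19); WM=14

[2,14)=9 [14,19)=8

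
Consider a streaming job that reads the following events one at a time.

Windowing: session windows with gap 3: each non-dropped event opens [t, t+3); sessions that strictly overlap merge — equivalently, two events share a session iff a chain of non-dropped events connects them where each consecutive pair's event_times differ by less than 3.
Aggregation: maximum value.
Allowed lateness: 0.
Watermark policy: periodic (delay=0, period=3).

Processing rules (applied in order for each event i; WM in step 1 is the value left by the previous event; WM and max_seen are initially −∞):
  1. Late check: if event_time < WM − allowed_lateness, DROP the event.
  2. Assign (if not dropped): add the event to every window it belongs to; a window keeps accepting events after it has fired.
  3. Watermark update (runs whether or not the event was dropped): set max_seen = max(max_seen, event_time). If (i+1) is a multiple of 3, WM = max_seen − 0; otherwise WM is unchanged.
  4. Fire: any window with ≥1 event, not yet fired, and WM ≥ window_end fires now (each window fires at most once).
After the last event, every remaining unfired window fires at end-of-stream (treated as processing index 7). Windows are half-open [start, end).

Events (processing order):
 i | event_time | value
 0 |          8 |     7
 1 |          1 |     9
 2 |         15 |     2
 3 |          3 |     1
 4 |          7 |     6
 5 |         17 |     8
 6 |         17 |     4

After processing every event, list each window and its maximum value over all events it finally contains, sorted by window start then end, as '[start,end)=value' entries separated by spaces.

[1,4)=9 [8,11)=7 [15,20)=8

i=0 t=8 v=7: → [8,11); WM=−∞
i=1 t=1 v=9: → [1,4); WM=−∞
i=2 t=15 v=2: → [15,18); WM=15
i=3 t=3 v=1: DROP (t<15-0); WM=15
i=4 t=7 v=6: DROP (t<15-0); WM=15
i=5 t=17 v=8: → [15,20); WM=17
i=6 t=17 v=4: → [15,20); WM=17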